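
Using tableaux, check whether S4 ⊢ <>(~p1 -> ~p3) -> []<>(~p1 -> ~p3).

Tableau for the negation ~(<>(~p1 -> ~p3) -> []<>(~p1 -> ~p3)):
1. ~(<>(~p1 -> ~p3) -> []<>(~p1 -> ~p3)), u
2. <>(~p1 -> ~p3), u   [~->-rule on 1]
3. ~[]<>(~p1 -> ~p3), u   [~->-rule on 1]
4. ~p1 -> ~p3, v   [<>-rule on 2: fresh world v, uRv]
5. ~p3, v   [->-rule on 4 (branches; this branch)]
6. ~<>(~p1 -> ~p3), w   [~[]-rule on 3: fresh world w, uRw]
7. ~(~p1 -> ~p3), w   [~<>-rule on 6 via wRw]
8. ~p1, w   [~->-rule on 7]
9. p3, w   [~->-rule on 7]
Accessibility: uRu, uRv, uRw, vRv, wRw
The negation has an open branch (countermodel exists).

Invalid (countermodel exists)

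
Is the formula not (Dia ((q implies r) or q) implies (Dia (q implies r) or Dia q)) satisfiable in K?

1. not (Dia ((q implies r) or q) implies (Dia (q implies r) or Dia q)), w0
2. Dia ((q implies r) or q), w0
3. not (Dia (q implies r) or Dia q), w0
4. not Dia (q implies r), w0
5. not Dia q, w0
6. (q implies r) or q, w1
7. not (q implies r), w1
8. q, w1
9. not r, w1
10. not q, w1
Accessibility: w0Rw1
Branch closes: q and not q both at w1.
All branches of the tableau close; one closing branch shown above.

No, unsatisfiable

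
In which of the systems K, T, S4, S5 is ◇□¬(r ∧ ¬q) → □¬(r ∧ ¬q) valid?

S5-tableau for the negation ¬(◇□¬(r ∧ ¬q) → □¬(r ∧ ¬q)):
1. ¬(◇□¬(r ∧ ¬q) → □¬(r ∧ ¬q)), 0
2. ◇□¬(r ∧ ¬q), 0   [¬→-rule on 1]
3. ¬□¬(r ∧ ¬q), 0   [¬→-rule on 1]
4. □¬(r ∧ ¬q), 1   [◇-rule on 2: fresh world 1, 0R1]
5. ¬(r ∧ ¬q), 0   [□-rule on 4 via 1R0]
6. ¬(r ∧ ¬q), 1   [□-rule on 4 via 1R1]
7. q, 0   [¬∧-rule on 5 (branches; this branch)]
8. q, 1   [¬∧-rule on 6 (branches; this branch)]
9. r ∧ ¬q, 2   [¬□-rule on 3: fresh world 2, 0R2]
10. r, 2   [∧-rule on 9]
11. ¬q, 2   [∧-rule on 9]
12. ¬(r ∧ ¬q), 2   [□-rule on 4 via 1R2]
13. q, 2   [¬∧-rule on 12 (branches; this branch)]
Accessibility: 0R0, 0R1, 0R2, 1R0, 1R1, 1R2, 2R0, 2R1, 2R2
Branch closes: q and ¬q both at 2.
Every branch closes (one shown): valid in S5.
S4-tableau for the negation ¬(◇□¬(r ∧ ¬q) → □¬(r ∧ ¬q)):
1. ¬(◇□¬(r ∧ ¬q) → □¬(r ∧ ¬q)), 0
2. ◇□¬(r ∧ ¬q), 0   [¬→-rule on 1]
3. ¬□¬(r ∧ ¬q), 0   [¬→-rule on 1]
4. □¬(r ∧ ¬q), 1   [◇-rule on 2: fresh world 1, 0R1]
5. ¬(r ∧ ¬q), 1   [□-rule on 4 via 1R1]
6. q, 1   [¬∧-rule on 5 (branches; this branch)]
7. r ∧ ¬q, 2   [¬□-rule on 3: fresh world 2, 0R2]
8. r, 2   [∧-rule on 7]
9. ¬q, 2   [∧-rule on 7]
Accessibility: 0R0, 0R1, 0R2, 1R1, 2R2
Complete open branch: countermodel on an S4-frame, so not valid in S4, nor in K, T (the same frame is also a K-frame and a T-frame).

S5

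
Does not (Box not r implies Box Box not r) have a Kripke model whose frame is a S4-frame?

No, unsatisfiable

1. not (Box not r implies Box Box not r), u
2. Box not r, u
3. not Box Box not r, u
4. not r, u
5. not Box not r, v
6. not r, v
7. r, w
8. not r, w
Accessibility: uRu, uRv, uRw, vRv, vRw, wRw
Branch closes: r and not r both at w.
All branches of the tableau close; one closing branch shown above.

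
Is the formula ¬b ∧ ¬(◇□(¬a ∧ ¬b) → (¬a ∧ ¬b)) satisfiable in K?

1. ¬b ∧ ¬(◇□(¬a ∧ ¬b) → (¬a ∧ ¬b)), 0
2. ¬b, 0   [∧-rule on 1]
3. ¬(◇□(¬a ∧ ¬b) → (¬a ∧ ¬b)), 0   [∧-rule on 1]
4. ◇□(¬a ∧ ¬b), 0   [¬→-rule on 3]
5. ¬(¬a ∧ ¬b), 0   [¬→-rule on 3]
6. a, 0   [¬∧-rule on 5 (branches; this branch)]
7. □(¬a ∧ ¬b), 1   [◇-rule on 4: fresh world 1, 0R1]
Accessibility: 0R1

Satisfiable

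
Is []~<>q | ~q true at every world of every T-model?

No, not valid

Tableau for the negation ~([]~<>q | ~q):
1. ~([]~<>q | ~q), u
2. ~[]~<>q, u
3. q, u
4. <>q, v
5. q, w
Accessibility: uRu, uRv, vRv, vRw, wRw
The negation has an open branch (countermodel exists).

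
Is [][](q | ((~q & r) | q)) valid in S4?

Invalid (countermodel exists)

Tableau for the negation ~[][](q | ((~q & r) | q)):
1. ~[][](q | ((~q & r) | q)), w0
2. ~[](q | ((~q & r) | q)), w1
3. ~(q | ((~q & r) | q)), w2
4. ~q, w2
5. ~((~q & r) | q), w2
6. ~(~q & r), w2
7. ~r, w2
Accessibility: w0Rw0, w0Rw1, w0Rw2, w1Rw1, w1Rw2, w2Rw2
The negation has an open branch (countermodel exists).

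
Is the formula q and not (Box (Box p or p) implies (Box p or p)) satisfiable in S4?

1. q and not (Box (Box p or p) implies (Box p or p)), w0
2. q, w0
3. not (Box (Box p or p) implies (Box p or p)), w0
4. Box (Box p or p), w0
5. not (Box p or p), w0
6. not Box p, w0
7. not p, w0
8. Box p or p, w0
9. Box p, w0
10. p, w0
Accessibility: w0Rw0
Branch closes: p and not p both at w0.
(One branch shown.) All branches close.

Unsatisfiable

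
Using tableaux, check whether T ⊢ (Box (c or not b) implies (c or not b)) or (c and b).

Valid

Tableau for the negation not ((Box (c or not b) implies (c or not b)) or (c and b)):
1. not ((Box (c or not b) implies (c or not b)) or (c and b)), w0
2. not (Box (c or not b) implies (c or not b)), w0
3. not (c and b), w0
4. Box (c or not b), w0
5. not (c or not b), w0
6. not c, w0
7. b, w0
8. c or not b, w0
9. not b, w0
Accessibility: w0Rw0
Branch closes: b and not b both at w0.
Every branch of the negation's tableau closes; the branch above is one of them.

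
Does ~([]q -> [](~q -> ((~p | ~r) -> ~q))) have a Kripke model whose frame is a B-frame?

1. ~([]q -> [](~q -> ((~p | ~r) -> ~q))), u
2. []q, u
3. ~[](~q -> ((~p | ~r) -> ~q)), u
4. q, u
5. ~(~q -> ((~p | ~r) -> ~q)), v
6. ~q, v
7. ~((~p | ~r) -> ~q), v
8. ~p | ~r, v
9. q, v
Accessibility: uRu, uRv, vRu, vRv
Branch closes: q and ~q both at v.
All branches of the tableau close; one closing branch shown above.

No, unsatisfiable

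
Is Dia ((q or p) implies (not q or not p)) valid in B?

Tableau for the negation not Dia ((q or p) implies (not q or not p)):
1. not Dia ((q or p) implies (not q or not p)), u
2. not ((q or p) implies (not q or not p)), u
3. q or p, u
4. not (not q or not p), u
5. q, u
6. p, u
Accessibility: uRu
The negation has an open branch (countermodel exists).

No, not valid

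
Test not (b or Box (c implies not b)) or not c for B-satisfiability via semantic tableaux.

1. not (b or Box (c implies not b)) or not c, u
2. not c, u   [or-rule on 1 (branches; this branch)]
Accessibility: uRu

Satisfiable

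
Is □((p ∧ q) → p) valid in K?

Yes, valid

Tableau for the negation ¬□((p ∧ q) → p):
1. ¬□((p ∧ q) → p), w0
2. ¬((p ∧ q) → p), w1
3. p ∧ q, w1
4. ¬p, w1
5. p, w1
6. q, w1
Accessibility: w0Rw1
Branch closes: p and ¬p both at w1.
Every branch of the negation's tableau closes; the branch above is one of them.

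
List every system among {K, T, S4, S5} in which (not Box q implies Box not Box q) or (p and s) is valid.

S5

S5-tableau for the negation not ((not Box q implies Box not Box q) or (p and s)):
1. not ((not Box q implies Box not Box q) or (p and s)), 0
2. not (not Box q implies Box not Box q), 0   [neg-or-rule on 1]
3. not (p and s), 0   [neg-or-rule on 1]
4. not Box q, 0   [neg-implies-rule on 2]
5. not Box not Box q, 0   [neg-implies-rule on 2]
6. not s, 0   [neg-and-rule on 3 (branches; this branch)]
7. not q, 1   [neg-Box-rule on 4: fresh world 1, 0R1]
8. Box q, 2   [neg-Box-rule on 5: fresh world 2, 0R2]
9. q, 0   [Box-rule on 8 via 2R0]
10. q, 1   [Box-rule on 8 via 2R1]
Accessibility: 0R0, 0R1, 0R2, 1R0, 1R1, 1R2, 2R0, 2R1, 2R2
Branch closes: q and not q both at 1.
Every branch closes (one shown): valid in S5.
S4-tableau for the negation not ((not Box q implies Box not Box q) or (p and s)):
1. not ((not Box q implies Box not Box q) or (p and s)), 0
2. not (not Box q implies Box not Box q), 0   [neg-or-rule on 1]
3. not (p and s), 0   [neg-or-rule on 1]
4. not Box q, 0   [neg-implies-rule on 2]
5. not Box not Box q, 0   [neg-implies-rule on 2]
6. not s, 0   [neg-and-rule on 3 (branches; this branch)]
7. not q, 1   [neg-Box-rule on 4: fresh world 1, 0R1]
8. Box q, 2   [neg-Box-rule on 5: fresh world 2, 0R2]
9. q, 2   [Box-rule on 8 via 2R2]
Accessibility: 0R0, 0R1, 0R2, 1R1, 2R2
Complete open branch: countermodel on an S4-frame, so not valid in S4, nor in K, T (the same frame is also a K-frame and a T-frame).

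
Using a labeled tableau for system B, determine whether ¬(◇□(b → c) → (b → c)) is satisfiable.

1. ¬(◇□(b → c) → (b → c)), u
2. ◇□(b → c), u
3. ¬(b → c), u
4. b, u
5. ¬c, u
6. □(b → c), v
7. b → c, u
8. b → c, v
9. c, u
Accessibility: uRu, uRv, vRu, vRv
Branch closes: c and ¬c both at u.
All branches of the tableau close; one closing branch shown above.

Unsatisfiable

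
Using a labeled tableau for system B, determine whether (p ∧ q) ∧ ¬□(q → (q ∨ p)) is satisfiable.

1. (p ∧ q) ∧ ¬□(q → (q ∨ p)), u
2. p ∧ q, u
3. ¬□(q → (q ∨ p)), u
4. p, u
5. q, u
6. ¬(q → (q ∨ p)), v
7. q, v
8. ¬(q ∨ p), v
9. ¬q, v
10. ¬p, v
Accessibility: uRu, uRv, vRu, vRv
Branch closes: q and ¬q both at v.
(One branch shown.) All branches close.

Unsatisfiable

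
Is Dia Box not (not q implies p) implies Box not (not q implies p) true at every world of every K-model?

Not valid

Tableau for the negation not (Dia Box not (not q implies p) implies Box not (not q implies p)):
1. not (Dia Box not (not q implies p) implies Box not (not q implies p)), 0
2. Dia Box not (not q implies p), 0
3. not Box not (not q implies p), 0
4. Box not (not q implies p), 1
5. not q implies p, 2
6. p, 2
Accessibility: 0R1, 0R2
The negation has an open branch (countermodel exists).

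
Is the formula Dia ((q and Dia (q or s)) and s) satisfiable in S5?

1. Dia ((q and Dia (q or s)) and s), w0
2. (q and Dia (q or s)) and s, w1
3. q and Dia (q or s), w1
4. s, w1
5. q, w1
6. Dia (q or s), w1
7. q or s, w2
8. s, w2
Accessibility: w0Rw0, w0Rw1, w0Rw2, w1Rw0, w1Rw1, w1Rw2, w2Rw0, w2Rw1, w2Rw2

Satisfiable (open branch found)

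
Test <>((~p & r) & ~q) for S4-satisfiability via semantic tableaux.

1. <>((~p & r) & ~q), u
2. (~p & r) & ~q, v
3. ~p & r, v
4. ~q, v
5. ~p, v
6. r, v
Accessibility: uRu, uRv, vRv

Satisfiable (open branch found)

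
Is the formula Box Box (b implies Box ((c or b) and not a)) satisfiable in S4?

Yes, satisfiable

1. Box Box (b implies Box ((c or b) and not a)), u
2. Box (b implies Box ((c or b) and not a)), u   [Box-rule on 1 via uRu]
3. b implies Box ((c or b) and not a), u   [Box-rule on 2 via uRu]
4. Box ((c or b) and not a), u   [implies-rule on 3 (branches; this branch)]
5. (c or b) and not a, u   [Box-rule on 4 via uRu]
6. c or b, u   [and-rule on 5]
7. not a, u   [and-rule on 5]
8. b, u   [or-rule on 6 (branches; this branch)]
Accessibility: uRu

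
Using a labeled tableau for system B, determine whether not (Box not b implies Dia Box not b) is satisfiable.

1. not (Box not b implies Dia Box not b), 0
2. Box not b, 0
3. not Dia Box not b, 0
4. not b, 0
5. not Box not b, 0
6. b, 1
7. not b, 1
Accessibility: 0R0, 0R1, 1R0, 1R1
Branch closes: b and not b both at 1.
(One branch shown.) All branches close.

No, unsatisfiable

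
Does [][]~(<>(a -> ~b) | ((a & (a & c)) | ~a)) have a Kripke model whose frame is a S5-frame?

Yes, satisfiable

1. [][]~(<>(a -> ~b) | ((a & (a & c)) | ~a)), 0
2. []~(<>(a -> ~b) | ((a & (a & c)) | ~a)), 0   [[]-rule on 1 via 0R0]
3. ~(<>(a -> ~b) | ((a & (a & c)) | ~a)), 0   [[]-rule on 2 via 0R0]
4. ~<>(a -> ~b), 0   [~|-rule on 3]
5. ~((a & (a & c)) | ~a), 0   [~|-rule on 3]
6. ~(a & (a & c)), 0   [~|-rule on 5]
7. a, 0   [~|-rule on 5]
8. ~(a -> ~b), 0   [~<>-rule on 4 via 0R0]
9. b, 0   [~->-rule on 8]
10. ~(a & c), 0   [~&-rule on 6 (branches; this branch)]
11. ~c, 0   [~&-rule on 10 (branches; this branch)]
Accessibility: 0R0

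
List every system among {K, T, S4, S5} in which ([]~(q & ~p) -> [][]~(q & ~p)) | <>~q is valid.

T-tableau for the negation ~(([]~(q & ~p) -> [][]~(q & ~p)) | <>~q):
1. ~(([]~(q & ~p) -> [][]~(q & ~p)) | <>~q), 0
2. ~([]~(q & ~p) -> [][]~(q & ~p)), 0
3. ~<>~q, 0
4. []~(q & ~p), 0
5. ~[][]~(q & ~p), 0
6. q, 0
7. ~(q & ~p), 0
8. p, 0
9. ~[]~(q & ~p), 1
10. q, 1
11. ~(q & ~p), 1
12. p, 1
13. q & ~p, 2
14. q, 2
15. ~p, 2
Accessibility: 0R0, 0R1, 1R1, 1R2, 2R2
Complete open branch: countermodel on a T-frame, so not valid in T, nor in K (the same frame is also a K-frame).
S4-tableau for the negation ~(([]~(q & ~p) -> [][]~(q & ~p)) | <>~q):
1. ~(([]~(q & ~p) -> [][]~(q & ~p)) | <>~q), 0
2. ~([]~(q & ~p) -> [][]~(q & ~p)), 0
3. ~<>~q, 0
4. []~(q & ~p), 0
5. ~[][]~(q & ~p), 0
6. q, 0
7. ~(q & ~p), 0
8. p, 0
9. ~[]~(q & ~p), 1
10. q, 1
11. ~(q & ~p), 1
12. p, 1
13. q & ~p, 2
14. q, 2
15. ~p, 2
16. ~(q & ~p), 2
17. p, 2
Accessibility: 0R0, 0R1, 0R2, 1R1, 1R2, 2R2
Branch closes: p and ~p both at 2.
Every branch closes (one shown): valid in S4, hence also in S5 (every theorem of S4 is a theorem of S5).

S4, S5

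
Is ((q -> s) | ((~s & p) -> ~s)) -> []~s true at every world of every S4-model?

Not valid

Tableau for the negation ~(((q -> s) | ((~s & p) -> ~s)) -> []~s):
1. ~(((q -> s) | ((~s & p) -> ~s)) -> []~s), w0
2. (q -> s) | ((~s & p) -> ~s), w0
3. ~[]~s, w0
4. (~s & p) -> ~s, w0
5. ~s, w0
6. s, w1
Accessibility: w0Rw0, w0Rw1, w1Rw1
The negation has an open branch (countermodel exists).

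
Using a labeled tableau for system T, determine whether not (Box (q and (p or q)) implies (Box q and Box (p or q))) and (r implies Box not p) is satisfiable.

Unsatisfiable (every branch closes)

1. not (Box (q and (p or q)) implies (Box q and Box (p or q))) and (r implies Box not p), 0
2. not (Box (q and (p or q)) implies (Box q and Box (p or q))), 0
3. r implies Box not p, 0
4. Box (q and (p or q)), 0
5. not (Box q and Box (p or q)), 0
6. q and (p or q), 0
7. q, 0
8. p or q, 0
9. Box not p, 0
10. not p, 0
11. not Box (p or q), 0
12. not (p or q), 1
13. not p, 1
14. not q, 1
15. q and (p or q), 1
16. q, 1
17. p or q, 1
Accessibility: 0R0, 0R1, 1R1
Branch closes: q and not q both at 1.
(One branch shown.) All branches close.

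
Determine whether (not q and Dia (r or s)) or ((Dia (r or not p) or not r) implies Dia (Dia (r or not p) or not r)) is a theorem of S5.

Tableau for the negation not ((not q and Dia (r or s)) or ((Dia (r or not p) or not r) implies Dia (Dia (r or not p) or not r))):
1. not ((not q and Dia (r or s)) or ((Dia (r or not p) or not r) implies Dia (Dia (r or not p) or not r))), w0
2. not (not q and Dia (r or s)), w0
3. not ((Dia (r or not p) or not r) implies Dia (Dia (r or not p) or not r)), w0
4. Dia (r or not p) or not r, w0
5. not Dia (Dia (r or not p) or not r), w0
6. not (Dia (r or not p) or not r), w0
7. not Dia (r or not p), w0
8. r, w0
9. not (r or not p), w0
10. not r, w0
11. p, w0
Accessibility: w0Rw0
Branch closes: r and not r both at w0.
All branches of the negation close; one closing branch shown above.

Valid in S5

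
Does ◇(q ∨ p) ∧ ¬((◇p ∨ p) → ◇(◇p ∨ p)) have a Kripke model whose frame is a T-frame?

1. ◇(q ∨ p) ∧ ¬((◇p ∨ p) → ◇(◇p ∨ p)), w0
2. ◇(q ∨ p), w0   [∧-rule on 1]
3. ¬((◇p ∨ p) → ◇(◇p ∨ p)), w0   [∧-rule on 1]
4. ◇p ∨ p, w0   [¬→-rule on 3]
5. ¬◇(◇p ∨ p), w0   [¬→-rule on 3]
6. ¬(◇p ∨ p), w0   [¬◇-rule on 5 via w0Rw0]
7. ¬◇p, w0   [¬∨-rule on 6]
8. ¬p, w0   [¬∨-rule on 6]
9. ◇p, w0   [∨-rule on 4 (branches; this branch)]
10. q ∨ p, w1   [◇-rule on 2: fresh world w1, w0Rw1]
11. ¬(◇p ∨ p), w1   [¬◇-rule on 5 via w0Rw1]
12. ¬◇p, w1   [¬∨-rule on 11]
13. ¬p, w1   [¬∨-rule on 11]
14. q, w1   [∨-rule on 10 (branches; this branch)]
15. p, w2   [◇-rule on 9: fresh world w2, w0Rw2]
16. ¬(◇p ∨ p), w2   [¬◇-rule on 5 via w0Rw2]
17. ¬◇p, w2   [¬∨-rule on 16]
18. ¬p, w2   [¬∨-rule on 16]
Accessibility: w0Rw0, w0Rw1, w0Rw2, w1Rw1, w2Rw2
Branch closes: p and ¬p both at w2.
Every branch closes; the branch above is one of them.

Unsatisfiable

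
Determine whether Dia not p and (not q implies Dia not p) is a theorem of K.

Not valid

Tableau for the negation not (Dia not p and (not q implies Dia not p)):
1. not (Dia not p and (not q implies Dia not p)), u
2. not (not q implies Dia not p), u   [neg-and-rule on 1 (branches; this branch)]
3. not q, u   [neg-implies-rule on 2]
4. not Dia not p, u   [neg-implies-rule on 2]
The negation has an open branch (countermodel exists).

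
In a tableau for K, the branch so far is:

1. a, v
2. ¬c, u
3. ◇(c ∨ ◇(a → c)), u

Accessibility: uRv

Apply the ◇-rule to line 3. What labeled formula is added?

a fresh world w with uRw, and c ∨ ◇(a → c) at w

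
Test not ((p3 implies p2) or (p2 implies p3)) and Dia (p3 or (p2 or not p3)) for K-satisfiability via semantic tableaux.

Unsatisfiable

1. not ((p3 implies p2) or (p2 implies p3)) and Dia (p3 or (p2 or not p3)), 0
2. not ((p3 implies p2) or (p2 implies p3)), 0   [and-rule on 1]
3. Dia (p3 or (p2 or not p3)), 0   [and-rule on 1]
4. not (p3 implies p2), 0   [neg-or-rule on 2]
5. not (p2 implies p3), 0   [neg-or-rule on 2]
6. p3, 0   [neg-implies-rule on 4]
7. not p2, 0   [neg-implies-rule on 4]
8. p2, 0   [neg-implies-rule on 5]
9. not p3, 0   [neg-implies-rule on 5]
Branch closes: p2 and not p2 both at 0.
All branches of the tableau close; one closing branch shown above.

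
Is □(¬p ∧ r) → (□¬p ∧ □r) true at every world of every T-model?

Yes, valid

Tableau for the negation ¬(□(¬p ∧ r) → (□¬p ∧ □r)):
1. ¬(□(¬p ∧ r) → (□¬p ∧ □r)), 0
2. □(¬p ∧ r), 0   [¬→-rule on 1]
3. ¬(□¬p ∧ □r), 0   [¬→-rule on 1]
4. ¬p ∧ r, 0   [□-rule on 2 via 0R0]
5. ¬p, 0   [∧-rule on 4]
6. r, 0   [∧-rule on 4]
7. ¬□r, 0   [¬∧-rule on 3 (branches; this branch)]
8. ¬r, 1   [¬□-rule on 7: fresh world 1, 0R1]
9. ¬p ∧ r, 1   [□-rule on 2 via 0R1]
10. ¬p, 1   [∧-rule on 9]
11. r, 1   [∧-rule on 9]
Accessibility: 0R0, 0R1, 1R1
Branch closes: r and ¬r both at 1.
Every branch of the negation's tableau closes; the branch above is one of them.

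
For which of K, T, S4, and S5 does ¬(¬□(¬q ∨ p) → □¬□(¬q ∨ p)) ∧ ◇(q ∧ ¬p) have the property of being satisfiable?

K, T, S4

S5-tableau for the formula:
1. ¬(¬□(¬q ∨ p) → □¬□(¬q ∨ p)) ∧ ◇(q ∧ ¬p), w0
2. ¬(¬□(¬q ∨ p) → □¬□(¬q ∨ p)), w0
3. ◇(q ∧ ¬p), w0
4. ¬□(¬q ∨ p), w0
5. ¬□¬□(¬q ∨ p), w0
6. q ∧ ¬p, w1
7. q, w1
8. ¬p, w1
9. ¬(¬q ∨ p), w2
10. q, w2
11. ¬p, w2
12. □(¬q ∨ p), w3
13. ¬q ∨ p, w0
14. ¬q ∨ p, w1
15. ¬q ∨ p, w2
16. ¬q ∨ p, w3
17. p, w0
18. p, w1
Accessibility: w0Rw0, w0Rw1, w0Rw2, w0Rw3, w1Rw0, w1Rw1, w1Rw2, w1Rw3, w2Rw0, w2Rw1, w2Rw2, w2Rw3, w3Rw0, w3Rw1, w3Rw2, w3Rw3
Branch closes: p and ¬p both at w1.
Every branch closes (one shown): unsatisfiable in S5.
S4-tableau for the formula:
1. ¬(¬□(¬q ∨ p) → □¬□(¬q ∨ p)) ∧ ◇(q ∧ ¬p), w0
2. ¬(¬□(¬q ∨ p) → □¬□(¬q ∨ p)), w0
3. ◇(q ∧ ¬p), w0
4. ¬□(¬q ∨ p), w0
5. ¬□¬□(¬q ∨ p), w0
6. q ∧ ¬p, w1
7. q, w1
8. ¬p, w1
9. ¬(¬q ∨ p), w2
10. q, w2
11. ¬p, w2
12. □(¬q ∨ p), w3
13. ¬q ∨ p, w3
14. p, w3
Accessibility: w0Rw0, w0Rw1, w0Rw2, w0Rw3, w1Rw1, w2Rw2, w3Rw3
Complete open branch: satisfiable in S4, hence also in K, T (this S4-model is also a K-model and a T-model).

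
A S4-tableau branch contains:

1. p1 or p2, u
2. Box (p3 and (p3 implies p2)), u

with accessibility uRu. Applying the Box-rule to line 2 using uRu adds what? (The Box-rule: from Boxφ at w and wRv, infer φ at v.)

p3 and (p3 implies p2), u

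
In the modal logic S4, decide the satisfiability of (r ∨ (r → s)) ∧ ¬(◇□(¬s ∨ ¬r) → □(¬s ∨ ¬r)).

Yes, satisfiable

1. (r ∨ (r → s)) ∧ ¬(◇□(¬s ∨ ¬r) → □(¬s ∨ ¬r)), 0
2. r ∨ (r → s), 0   [∧-rule on 1]
3. ¬(◇□(¬s ∨ ¬r) → □(¬s ∨ ¬r)), 0   [∧-rule on 1]
4. ◇□(¬s ∨ ¬r), 0   [¬→-rule on 3]
5. ¬□(¬s ∨ ¬r), 0   [¬→-rule on 3]
6. r → s, 0   [∨-rule on 2 (branches; this branch)]
7. s, 0   [→-rule on 6 (branches; this branch)]
8. □(¬s ∨ ¬r), 1   [◇-rule on 4: fresh world 1, 0R1]
9. ¬s ∨ ¬r, 1   [□-rule on 8 via 1R1]
10. ¬r, 1   [∨-rule on 9 (branches; this branch)]
11. ¬(¬s ∨ ¬r), 2   [¬□-rule on 5: fresh world 2, 0R2]
12. s, 2   [¬∨-rule on 11]
13. r, 2   [¬∨-rule on 11]
Accessibility: 0R0, 0R1, 0R2, 1R1, 2R2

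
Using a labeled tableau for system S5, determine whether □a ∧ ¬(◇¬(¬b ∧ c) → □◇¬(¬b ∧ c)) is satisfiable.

1. □a ∧ ¬(◇¬(¬b ∧ c) → □◇¬(¬b ∧ c)), u
2. □a, u
3. ¬(◇¬(¬b ∧ c) → □◇¬(¬b ∧ c)), u
4. ◇¬(¬b ∧ c), u
5. ¬□◇¬(¬b ∧ c), u
6. a, u
7. ¬(¬b ∧ c), v
8. a, v
9. ¬c, v
10. ¬◇¬(¬b ∧ c), w
11. a, w
12. ¬b ∧ c, u
13. ¬b, u
14. c, u
15. ¬b ∧ c, v
16. ¬b, v
17. c, v
Accessibility: uRu, uRv, uRw, vRu, vRv, vRw, wRu, wRv, wRw
Branch closes: c and ¬c both at v.
(One branch shown.) All branches close.

No, unsatisfiable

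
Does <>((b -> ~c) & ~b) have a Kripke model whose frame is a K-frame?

1. <>((b -> ~c) & ~b), w0
2. (b -> ~c) & ~b, w1   [<>-rule on 1: fresh world w1, w0Rw1]
3. b -> ~c, w1   [&-rule on 2]
4. ~b, w1   [&-rule on 2]
5. ~c, w1   [->-rule on 3 (branches; this branch)]
Accessibility: w0Rw1

Satisfiable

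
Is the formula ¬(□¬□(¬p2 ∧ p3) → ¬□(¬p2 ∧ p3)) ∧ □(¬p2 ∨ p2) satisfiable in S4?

Unsatisfiable

1. ¬(□¬□(¬p2 ∧ p3) → ¬□(¬p2 ∧ p3)) ∧ □(¬p2 ∨ p2), 0
2. ¬(□¬□(¬p2 ∧ p3) → ¬□(¬p2 ∧ p3)), 0
3. □(¬p2 ∨ p2), 0
4. □¬□(¬p2 ∧ p3), 0
5. □(¬p2 ∧ p3), 0
6. ¬p2 ∨ p2, 0
7. ¬□(¬p2 ∧ p3), 0
8. ¬p2 ∧ p3, 0
9. ¬p2, 0
10. p3, 0
11. ¬(¬p2 ∧ p3), 1
12. ¬p2 ∨ p2, 1
13. ¬□(¬p2 ∧ p3), 1
14. ¬p2 ∧ p3, 1
15. ¬p2, 1
16. p3, 1
17. ¬p3, 1
Accessibility: 0R0, 0R1, 1R1
Branch closes: p3 and ¬p3 both at 1.
(One branch shown.) All branches close.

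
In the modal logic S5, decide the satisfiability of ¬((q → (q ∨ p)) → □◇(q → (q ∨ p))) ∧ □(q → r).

1. ¬((q → (q ∨ p)) → □◇(q → (q ∨ p))) ∧ □(q → r), w0
2. ¬((q → (q ∨ p)) → □◇(q → (q ∨ p))), w0
3. □(q → r), w0
4. q → (q ∨ p), w0
5. ¬□◇(q → (q ∨ p)), w0
6. q → r, w0
7. q ∨ p, w0
8. r, w0
9. p, w0
10. ¬◇(q → (q ∨ p)), w1
11. q → r, w1
12. ¬(q → (q ∨ p)), w0
13. q, w0
14. ¬(q ∨ p), w0
15. ¬q, w0
16. ¬p, w0
Accessibility: w0Rw0, w0Rw1, w1Rw0, w1Rw1
Branch closes: q and ¬q both at w0.
(One branch shown.) All branches close.

No, unsatisfiable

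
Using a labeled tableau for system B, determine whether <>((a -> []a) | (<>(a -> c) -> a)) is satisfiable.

1. <>((a -> []a) | (<>(a -> c) -> a)), 0
2. (a -> []a) | (<>(a -> c) -> a), 1
3. <>(a -> c) -> a, 1
4. a, 1
Accessibility: 0R0, 0R1, 1R0, 1R1

Yes, satisfiable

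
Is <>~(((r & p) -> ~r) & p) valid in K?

Invalid (countermodel exists)

Tableau for the negation ~<>~(((r & p) -> ~r) & p):
1. ~<>~(((r & p) -> ~r) & p), w0
The negation has an open branch (countermodel exists).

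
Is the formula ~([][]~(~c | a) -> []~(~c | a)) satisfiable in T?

1. ~([][]~(~c | a) -> []~(~c | a)), w0
2. [][]~(~c | a), w0   [~->-rule on 1]
3. ~[]~(~c | a), w0   [~->-rule on 1]
4. []~(~c | a), w0   [[]-rule on 2 via w0Rw0]
5. ~(~c | a), w0   [[]-rule on 4 via w0Rw0]
6. c, w0   [~|-rule on 5]
7. ~a, w0   [~|-rule on 5]
8. ~c | a, w1   [~[]-rule on 3: fresh world w1, w0Rw1]
9. []~(~c | a), w1   [[]-rule on 2 via w0Rw1]
10. ~(~c | a), w1   [[]-rule on 4 via w0Rw1]
11. c, w1   [~|-rule on 10]
12. ~a, w1   [~|-rule on 10]
13. a, w1   [|-rule on 8 (branches; this branch)]
Accessibility: w0Rw0, w0Rw1, w1Rw1
Branch closes: a and ~a both at w1.
All branches of the tableau close; one closing branch shown above.

Unsatisfiable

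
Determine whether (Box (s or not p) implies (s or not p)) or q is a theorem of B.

Valid in B

Tableau for the negation not ((Box (s or not p) implies (s or not p)) or q):
1. not ((Box (s or not p) implies (s or not p)) or q), u
2. not (Box (s or not p) implies (s or not p)), u
3. not q, u
4. Box (s or not p), u
5. not (s or not p), u
6. not s, u
7. p, u
8. s or not p, u
9. not p, u
Accessibility: uRu
Branch closes: p and not p both at u.
All branches of the negation close; one closing branch shown above.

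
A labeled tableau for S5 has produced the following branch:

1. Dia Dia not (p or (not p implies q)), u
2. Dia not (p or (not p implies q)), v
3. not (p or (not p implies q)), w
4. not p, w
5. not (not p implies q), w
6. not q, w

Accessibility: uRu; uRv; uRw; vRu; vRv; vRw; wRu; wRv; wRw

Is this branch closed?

Open

No world carries both an atom and its negation.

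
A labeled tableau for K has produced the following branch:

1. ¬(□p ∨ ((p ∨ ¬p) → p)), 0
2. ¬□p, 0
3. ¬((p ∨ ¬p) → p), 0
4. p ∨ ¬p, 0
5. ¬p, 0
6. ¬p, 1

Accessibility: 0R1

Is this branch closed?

No, open

No atom appears with both signs at the same world.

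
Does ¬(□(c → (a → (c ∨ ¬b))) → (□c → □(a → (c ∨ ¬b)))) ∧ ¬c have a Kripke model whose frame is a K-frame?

1. ¬(□(c → (a → (c ∨ ¬b))) → (□c → □(a → (c ∨ ¬b)))) ∧ ¬c, w0
2. ¬(□(c → (a → (c ∨ ¬b))) → (□c → □(a → (c ∨ ¬b)))), w0
3. ¬c, w0
4. □(c → (a → (c ∨ ¬b))), w0
5. ¬(□c → □(a → (c ∨ ¬b))), w0
6. □c, w0
7. ¬□(a → (c ∨ ¬b)), w0
8. ¬(a → (c ∨ ¬b)), w1
9. a, w1
10. ¬(c ∨ ¬b), w1
11. ¬c, w1
12. b, w1
13. c → (a → (c ∨ ¬b)), w1
14. c, w1
Accessibility: w0Rw1
Branch closes: c and ¬c both at w1.
(One branch shown.) All branches close.

Unsatisfiable (every branch closes)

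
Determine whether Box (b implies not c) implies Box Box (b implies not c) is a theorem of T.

No, not valid

Tableau for the negation not (Box (b implies not c) implies Box Box (b implies not c)):
1. not (Box (b implies not c) implies Box Box (b implies not c)), 0
2. Box (b implies not c), 0   [neg-implies-rule on 1]
3. not Box Box (b implies not c), 0   [neg-implies-rule on 1]
4. b implies not c, 0   [Box-rule on 2 via 0R0]
5. not c, 0   [implies-rule on 4 (branches; this branch)]
6. not Box (b implies not c), 1   [neg-Box-rule on 3: fresh world 1, 0R1]
7. b implies not c, 1   [Box-rule on 2 via 0R1]
8. not c, 1   [implies-rule on 7 (branches; this branch)]
9. not (b implies not c), 2   [neg-Box-rule on 6: fresh world 2, 1R2]
10. b, 2   [neg-implies-rule on 9]
11. c, 2   [neg-implies-rule on 9]
Accessibility: 0R0, 0R1, 1R1, 1R2, 2R2
The negation has an open branch (countermodel exists).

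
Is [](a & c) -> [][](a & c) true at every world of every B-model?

Tableau for the negation ~([](a & c) -> [][](a & c)):
1. ~([](a & c) -> [][](a & c)), w0
2. [](a & c), w0   [~->-rule on 1]
3. ~[][](a & c), w0   [~->-rule on 1]
4. a & c, w0   [[]-rule on 2 via w0Rw0]
5. a, w0   [&-rule on 4]
6. c, w0   [&-rule on 4]
7. ~[](a & c), w1   [~[]-rule on 3: fresh world w1, w0Rw1]
8. a & c, w1   [[]-rule on 2 via w0Rw1]
9. a, w1   [&-rule on 8]
10. c, w1   [&-rule on 8]
11. ~(a & c), w2   [~[]-rule on 7: fresh world w2, w1Rw2]
12. ~c, w2   [~&-rule on 11 (branches; this branch)]
Accessibility: w0Rw0, w0Rw1, w1Rw0, w1Rw1, w1Rw2, w2Rw1, w2Rw2
The negation has an open branch (countermodel exists).

No, not valid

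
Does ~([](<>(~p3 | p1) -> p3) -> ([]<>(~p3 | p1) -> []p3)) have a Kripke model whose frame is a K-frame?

Unsatisfiable (every branch closes)

1. ~([](<>(~p3 | p1) -> p3) -> ([]<>(~p3 | p1) -> []p3)), 0
2. [](<>(~p3 | p1) -> p3), 0   [~->-rule on 1]
3. ~([]<>(~p3 | p1) -> []p3), 0   [~->-rule on 1]
4. []<>(~p3 | p1), 0   [~->-rule on 3]
5. ~[]p3, 0   [~->-rule on 3]
6. ~p3, 1   [~[]-rule on 5: fresh world 1, 0R1]
7. <>(~p3 | p1) -> p3, 1   [[]-rule on 2 via 0R1]
8. <>(~p3 | p1), 1   [[]-rule on 4 via 0R1]
9. ~<>(~p3 | p1), 1   [->-rule on 7 (branches; this branch)]
10. ~p3 | p1, 2   [<>-rule on 8: fresh world 2, 1R2]
11. ~(~p3 | p1), 2   [~<>-rule on 9 via 1R2]
12. p3, 2   [~|-rule on 11]
13. ~p1, 2   [~|-rule on 11]
14. p1, 2   [|-rule on 10 (branches; this branch)]
Accessibility: 0R1, 1R2
Branch closes: p1 and ~p1 both at 2.
(One branch shown.) All branches close.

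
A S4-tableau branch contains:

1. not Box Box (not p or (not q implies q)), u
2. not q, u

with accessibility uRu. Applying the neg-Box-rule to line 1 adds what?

a fresh world v with uRv, and not Box (not p or (not q implies q)) at v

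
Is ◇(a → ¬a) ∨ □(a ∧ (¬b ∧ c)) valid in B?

Tableau for the negation ¬(◇(a → ¬a) ∨ □(a ∧ (¬b ∧ c))):
1. ¬(◇(a → ¬a) ∨ □(a ∧ (¬b ∧ c))), 0
2. ¬◇(a → ¬a), 0   [¬∨-rule on 1]
3. ¬□(a ∧ (¬b ∧ c)), 0   [¬∨-rule on 1]
4. ¬(a → ¬a), 0   [¬◇-rule on 2 via 0R0]
5. a, 0   [¬→-rule on 4]
6. ¬(a ∧ (¬b ∧ c)), 1   [¬□-rule on 3: fresh world 1, 0R1]
7. ¬(a → ¬a), 1   [¬◇-rule on 2 via 0R1]
8. a, 1   [¬→-rule on 7]
9. ¬(¬b ∧ c), 1   [¬∧-rule on 6 (branches; this branch)]
10. ¬c, 1   [¬∧-rule on 9 (branches; this branch)]
Accessibility: 0R0, 0R1, 1R0, 1R1
The negation has an open branch (countermodel exists).

Not valid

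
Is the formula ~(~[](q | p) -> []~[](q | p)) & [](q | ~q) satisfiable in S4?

Satisfiable (open branch found)

1. ~(~[](q | p) -> []~[](q | p)) & [](q | ~q), w0
2. ~(~[](q | p) -> []~[](q | p)), w0   [&-rule on 1]
3. [](q | ~q), w0   [&-rule on 1]
4. ~[](q | p), w0   [~->-rule on 2]
5. ~[]~[](q | p), w0   [~->-rule on 2]
6. q | ~q, w0   [[]-rule on 3 via w0Rw0]
7. ~q, w0   [|-rule on 6 (branches; this branch)]
8. ~(q | p), w1   [~[]-rule on 4: fresh world w1, w0Rw1]
9. ~q, w1   [~|-rule on 8]
10. ~p, w1   [~|-rule on 8]
11. q | ~q, w1   [[]-rule on 3 via w0Rw1]
12. [](q | p), w2   [~[]-rule on 5: fresh world w2, w0Rw2]
13. q | ~q, w2   [[]-rule on 3 via w0Rw2]
14. q | p, w2   [[]-rule on 12 via w2Rw2]
15. ~q, w2   [|-rule on 13 (branches; this branch)]
16. p, w2   [|-rule on 14 (branches; this branch)]
Accessibility: w0Rw0, w0Rw1, w0Rw2, w1Rw1, w2Rw2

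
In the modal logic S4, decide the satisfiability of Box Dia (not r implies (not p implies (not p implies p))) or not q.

1. Box Dia (not r implies (not p implies (not p implies p))) or not q, u
2. not q, u   [or-rule on 1 (branches; this branch)]
Accessibility: uRu

Satisfiable (open branch found)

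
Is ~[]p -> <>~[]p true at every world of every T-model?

Valid

Tableau for the negation ~(~[]p -> <>~[]p):
1. ~(~[]p -> <>~[]p), w0
2. ~[]p, w0   [~->-rule on 1]
3. ~<>~[]p, w0   [~->-rule on 1]
4. []p, w0   [~<>-rule on 3 via w0Rw0]
5. p, w0   [[]-rule on 4 via w0Rw0]
6. ~p, w1   [~[]-rule on 2: fresh world w1, w0Rw1]
7. []p, w1   [~<>-rule on 3 via w0Rw1]
8. p, w1   [[]-rule on 4 via w0Rw1]
Accessibility: w0Rw0, w0Rw1, w1Rw1
Branch closes: p and ~p both at w1.
All branches of the negation close; one closing branch shown above.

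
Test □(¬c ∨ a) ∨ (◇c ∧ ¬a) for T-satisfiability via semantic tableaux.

1. □(¬c ∨ a) ∨ (◇c ∧ ¬a), w0
2. ◇c ∧ ¬a, w0
3. ◇c, w0
4. ¬a, w0
5. c, w1
Accessibility: w0Rw0, w0Rw1, w1Rw1

Yes, satisfiable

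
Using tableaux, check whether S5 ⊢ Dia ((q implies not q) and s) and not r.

Invalid (countermodel exists)

Tableau for the negation not (Dia ((q implies not q) and s) and not r):
1. not (Dia ((q implies not q) and s) and not r), w0
2. r, w0
Accessibility: w0Rw0
The negation has an open branch (countermodel exists).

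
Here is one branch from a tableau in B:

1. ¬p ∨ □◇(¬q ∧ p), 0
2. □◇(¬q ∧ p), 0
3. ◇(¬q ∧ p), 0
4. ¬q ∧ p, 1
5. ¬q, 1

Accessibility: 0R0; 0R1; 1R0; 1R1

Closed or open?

There is no literal clash: for every atom and world, at most one sign appears.

No, open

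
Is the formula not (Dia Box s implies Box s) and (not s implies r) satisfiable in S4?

1. not (Dia Box s implies Box s) and (not s implies r), 0
2. not (Dia Box s implies Box s), 0
3. not s implies r, 0
4. Dia Box s, 0
5. not Box s, 0
6. r, 0
7. Box s, 1
8. s, 1
9. not s, 2
Accessibility: 0R0, 0R1, 0R2, 1R1, 2R2

Satisfiable (open branch found)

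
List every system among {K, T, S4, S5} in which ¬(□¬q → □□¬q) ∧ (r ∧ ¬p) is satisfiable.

K, T

T-tableau for the formula:
1. ¬(□¬q → □□¬q) ∧ (r ∧ ¬p), 0
2. ¬(□¬q → □□¬q), 0
3. r ∧ ¬p, 0
4. □¬q, 0
5. ¬□□¬q, 0
6. r, 0
7. ¬p, 0
8. ¬q, 0
9. ¬□¬q, 1
10. ¬q, 1
11. q, 2
Accessibility: 0R0, 0R1, 1R1, 1R2, 2R2
Complete open branch: satisfiable in T, hence also in K (this T-model is also a K-model).
S4-tableau for the formula:
1. ¬(□¬q → □□¬q) ∧ (r ∧ ¬p), 0
2. ¬(□¬q → □□¬q), 0
3. r ∧ ¬p, 0
4. □¬q, 0
5. ¬□□¬q, 0
6. r, 0
7. ¬p, 0
8. ¬q, 0
9. ¬□¬q, 1
10. ¬q, 1
11. q, 2
12. ¬q, 2
Accessibility: 0R0, 0R1, 0R2, 1R1, 1R2, 2R2
Branch closes: q and ¬q both at 2.
Every branch closes (one shown): unsatisfiable in S4, hence also in S5 (every S5-frame is an S4-frame).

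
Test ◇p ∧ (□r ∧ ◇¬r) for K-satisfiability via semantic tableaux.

Unsatisfiable (every branch closes)

1. ◇p ∧ (□r ∧ ◇¬r), u
2. ◇p, u
3. □r ∧ ◇¬r, u
4. □r, u
5. ◇¬r, u
6. p, v
7. r, v
8. ¬r, w
9. r, w
Accessibility: uRv, uRw
Branch closes: r and ¬r both at w.
All branches of the tableau close; one closing branch shown above.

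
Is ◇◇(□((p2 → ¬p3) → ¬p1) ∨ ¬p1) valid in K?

Tableau for the negation ¬◇◇(□((p2 → ¬p3) → ¬p1) ∨ ¬p1):
1. ¬◇◇(□((p2 → ¬p3) → ¬p1) ∨ ¬p1), w0
The negation has an open branch (countermodel exists).

No, not valid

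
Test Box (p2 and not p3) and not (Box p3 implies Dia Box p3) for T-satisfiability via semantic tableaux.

1. Box (p2 and not p3) and not (Box p3 implies Dia Box p3), 0
2. Box (p2 and not p3), 0
3. not (Box p3 implies Dia Box p3), 0
4. Box p3, 0
5. not Dia Box p3, 0
6. p2 and not p3, 0
7. p2, 0
8. not p3, 0
9. p3, 0
Accessibility: 0R0
Branch closes: p3 and not p3 both at 0.
Every branch closes; the branch above is one of them.

Unsatisfiable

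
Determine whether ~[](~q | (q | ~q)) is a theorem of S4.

No, not valid

Tableau for the negation [](~q | (q | ~q)):
1. [](~q | (q | ~q)), u
2. ~q | (q | ~q), u
3. q | ~q, u
4. ~q, u
Accessibility: uRu
The negation has an open branch (countermodel exists).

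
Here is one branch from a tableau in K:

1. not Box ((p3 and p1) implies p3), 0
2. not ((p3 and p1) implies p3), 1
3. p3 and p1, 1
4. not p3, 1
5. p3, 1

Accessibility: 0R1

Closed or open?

Yes, closed

Both p3 and not p3 appear at 1.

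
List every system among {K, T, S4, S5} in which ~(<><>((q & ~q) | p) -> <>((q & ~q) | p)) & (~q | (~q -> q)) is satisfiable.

S4-tableau for the formula:
1. ~(<><>((q & ~q) | p) -> <>((q & ~q) | p)) & (~q | (~q -> q)), w0
2. ~(<><>((q & ~q) | p) -> <>((q & ~q) | p)), w0
3. ~q | (~q -> q), w0
4. <><>((q & ~q) | p), w0
5. ~<>((q & ~q) | p), w0
6. ~((q & ~q) | p), w0
7. ~(q & ~q), w0
8. ~p, w0
9. ~q -> q, w0
10. q, w0
11. <>((q & ~q) | p), w1
12. ~((q & ~q) | p), w1
13. ~(q & ~q), w1
14. ~p, w1
15. q, w1
16. (q & ~q) | p, w2
17. ~((q & ~q) | p), w2
18. ~(q & ~q), w2
19. ~p, w2
20. q & ~q, w2
21. q, w2
22. ~q, w2
Accessibility: w0Rw0, w0Rw1, w0Rw2, w1Rw1, w1Rw2, w2Rw2
Branch closes: q and ~q both at w2.
Every branch closes (one shown): unsatisfiable in S4, hence also in S5 (every S5-frame is an S4-frame).
T-tableau for the formula:
1. ~(<><>((q & ~q) | p) -> <>((q & ~q) | p)) & (~q | (~q -> q)), w0
2. ~(<><>((q & ~q) | p) -> <>((q & ~q) | p)), w0
3. ~q | (~q -> q), w0
4. <><>((q & ~q) | p), w0
5. ~<>((q & ~q) | p), w0
6. ~((q & ~q) | p), w0
7. ~(q & ~q), w0
8. ~p, w0
9. ~q -> q, w0
10. q, w0
11. <>((q & ~q) | p), w1
12. ~((q & ~q) | p), w1
13. ~(q & ~q), w1
14. ~p, w1
15. q, w1
16. (q & ~q) | p, w2
17. p, w2
Accessibility: w0Rw0, w0Rw1, w1Rw1, w1Rw2, w2Rw2
Complete open branch: satisfiable in T, hence also in K (this T-model is also a K-model).

K, T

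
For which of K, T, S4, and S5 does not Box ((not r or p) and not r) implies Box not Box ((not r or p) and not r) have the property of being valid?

S4-tableau for the negation not (not Box ((not r or p) and not r) implies Box not Box ((not r or p) and not r)):
1. not (not Box ((not r or p) and not r) implies Box not Box ((not r or p) and not r)), 0
2. not Box ((not r or p) and not r), 0
3. not Box not Box ((not r or p) and not r), 0
4. not ((not r or p) and not r), 1
5. r, 1
6. Box ((not r or p) and not r), 2
7. (not r or p) and not r, 2
8. not r or p, 2
9. not r, 2
10. p, 2
Accessibility: 0R0, 0R1, 0R2, 1R1, 2R2
Complete open branch: countermodel on an S4-frame, so not valid in S4, nor in K, T (the same frame is also a K-frame and a T-frame).
S5-tableau for the negation not (not Box ((not r or p) and not r) implies Box not Box ((not r or p) and not r)):
1. not (not Box ((not r or p) and not r) implies Box not Box ((not r or p) and not r)), 0
2. not Box ((not r or p) and not r), 0
3. not Box not Box ((not r or p) and not r), 0
4. not ((not r or p) and not r), 1
5. not (not r or p), 1
6. r, 1
7. not p, 1
8. Box ((not r or p) and not r), 2
9. (not r or p) and not r, 0
10. not r or p, 0
11. not r, 0
12. (not r or p) and not r, 1
13. not r or p, 1
14. not r, 1
Accessibility: 0R0, 0R1, 0R2, 1R0, 1R1, 1R2, 2R0, 2R1, 2R2
Branch closes: r and not r both at 1.
Every branch closes (one shown): valid in S5.

S5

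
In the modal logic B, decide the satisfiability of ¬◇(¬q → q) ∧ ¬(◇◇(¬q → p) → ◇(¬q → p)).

Satisfiable

1. ¬◇(¬q → q) ∧ ¬(◇◇(¬q → p) → ◇(¬q → p)), u
2. ¬◇(¬q → q), u
3. ¬(◇◇(¬q → p) → ◇(¬q → p)), u
4. ◇◇(¬q → p), u
5. ¬◇(¬q → p), u
6. ¬(¬q → q), u
7. ¬q, u
8. ¬(¬q → p), u
9. ¬p, u
10. ◇(¬q → p), v
11. ¬(¬q → q), v
12. ¬q, v
13. ¬(¬q → p), v
14. ¬p, v
15. ¬q → p, w
16. p, w
Accessibility: uRu, uRv, vRu, vRv, vRw, wRv, wRw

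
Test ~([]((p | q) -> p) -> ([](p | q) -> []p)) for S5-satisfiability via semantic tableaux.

No, unsatisfiable

1. ~([]((p | q) -> p) -> ([](p | q) -> []p)), u
2. []((p | q) -> p), u
3. ~([](p | q) -> []p), u
4. [](p | q), u
5. ~[]p, u
6. (p | q) -> p, u
7. p | q, u
8. p, u
9. q, u
10. ~p, v
11. (p | q) -> p, v
12. p | q, v
13. ~(p | q), v
14. ~q, v
15. q, v
Accessibility: uRu, uRv, vRu, vRv
Branch closes: q and ~q both at v.
(One branch shown.) All branches close.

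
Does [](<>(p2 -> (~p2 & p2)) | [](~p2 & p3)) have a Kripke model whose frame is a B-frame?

Satisfiable

1. [](<>(p2 -> (~p2 & p2)) | [](~p2 & p3)), u
2. <>(p2 -> (~p2 & p2)) | [](~p2 & p3), u   [[]-rule on 1 via uRu]
3. [](~p2 & p3), u   [|-rule on 2 (branches; this branch)]
4. ~p2 & p3, u   [[]-rule on 3 via uRu]
5. ~p2, u   [&-rule on 4]
6. p3, u   [&-rule on 4]
Accessibility: uRu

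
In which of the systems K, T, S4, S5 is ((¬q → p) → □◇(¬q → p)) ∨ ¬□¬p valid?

S4-tableau for the negation ¬(((¬q → p) → □◇(¬q → p)) ∨ ¬□¬p):
1. ¬(((¬q → p) → □◇(¬q → p)) ∨ ¬□¬p), u
2. ¬((¬q → p) → □◇(¬q → p)), u   [¬∨-rule on 1]
3. □¬p, u   [¬∨-rule on 1]
4. ¬q → p, u   [¬→-rule on 2]
5. ¬□◇(¬q → p), u   [¬→-rule on 2]
6. ¬p, u   [□-rule on 3 via uRu]
7. q, u   [→-rule on 4 (branches; this branch)]
8. ¬◇(¬q → p), v   [¬□-rule on 5: fresh world v, uRv]
9. ¬p, v   [□-rule on 3 via uRv]
10. ¬(¬q → p), v   [¬◇-rule on 8 via vRv]
11. ¬q, v   [¬→-rule on 10]
Accessibility: uRu, uRv, vRv
Complete open branch: countermodel on an S4-frame, so not valid in S4, nor in K, T (the same frame is also a K-frame and a T-frame).
S5-tableau for the negation ¬(((¬q → p) → □◇(¬q → p)) ∨ ¬□¬p):
1. ¬(((¬q → p) → □◇(¬q → p)) ∨ ¬□¬p), u
2. ¬((¬q → p) → □◇(¬q → p)), u   [¬∨-rule on 1]
3. □¬p, u   [¬∨-rule on 1]
4. ¬q → p, u   [¬→-rule on 2]
5. ¬□◇(¬q → p), u   [¬→-rule on 2]
6. ¬p, u   [□-rule on 3 via uRu]
7. q, u   [→-rule on 4 (branches; this branch)]
8. ¬◇(¬q → p), v   [¬□-rule on 5: fresh world v, uRv]
9. ¬p, v   [□-rule on 3 via uRv]
10. ¬(¬q → p), u   [¬◇-rule on 8 via vRu]
11. ¬q, u   [¬→-rule on 10]
Accessibility: uRu, uRv, vRu, vRv
Branch closes: q and ¬q both at u.
Every branch closes (one shown): valid in S5.

S5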